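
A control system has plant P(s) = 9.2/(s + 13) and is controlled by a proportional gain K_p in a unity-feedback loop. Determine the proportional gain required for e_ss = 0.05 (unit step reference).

K_p = 26.8

The loop is type 0, so e_ss(step) = 1/(1 + K_pos) with K_pos = K_p·P(0).
P(0) = 0.7077. Require 1/(1 + K_p·0.7077) = 0.05, so 1 + 0.7077·K_p = 20.
K_p = (20 − 1)/0.7077 = 26.8.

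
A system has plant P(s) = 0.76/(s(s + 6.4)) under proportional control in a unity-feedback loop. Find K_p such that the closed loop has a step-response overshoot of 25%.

K_p = 82.7

From %OS = 100·exp(−πζ/√(1−ζ²)) = 25%, ζ = −ln(0.25)/√(π²+ln²(0.25)) = 0.4037.
Characteristic equation s² + 6.4s + 0.76K_p = 0 gives ζ = 6.4/(2√(0.76K_p)).
Setting ζ = 0.4037: √(0.76K_p) = 6.4/(2·0.4037) = 7.926, so K_p = 62.83/0.76 = 82.7.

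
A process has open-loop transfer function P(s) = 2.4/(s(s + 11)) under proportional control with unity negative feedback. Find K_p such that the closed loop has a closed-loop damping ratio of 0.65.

Closed-loop characteristic equation: s² + 11s + K_p·2.4 = 0.
So ω_n = √(2.4K_p) and 2ζω_n = 11, giving ζ = 11/(2√(2.4K_p)).
Setting ζ = 0.65: √(2.4K_p) = 11/(2·0.65) = 8.462, so K_p = 71.6/2.4 = 29.8.

K_p = 29.8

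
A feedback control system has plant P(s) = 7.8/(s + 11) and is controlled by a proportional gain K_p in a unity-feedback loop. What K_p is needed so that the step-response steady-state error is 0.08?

For a type-0 loop with proportional control, e_ss = 1/(1 + K_p·P(0)).
P(0) = 0.7091. Require 1/(1 + K_p·0.7091) = 0.08, so 1 + 0.7091·K_p = 12.5.
K_p = (12.5 − 1)/0.7091 = 16.2.

K_p = 16.2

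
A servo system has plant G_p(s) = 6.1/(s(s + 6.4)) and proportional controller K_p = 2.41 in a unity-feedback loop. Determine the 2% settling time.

T_s ≈ 1.25 s

Closed-loop characteristic equation: s² + 6.4s + 14.7 = 0, so ω_n = 3.834 rad/s and ζ = 6.4/(2·3.834) = 0.8346.
2% settling time T_s ≈ 4/(ζω_n) = 4/3.2 = 1.25 s.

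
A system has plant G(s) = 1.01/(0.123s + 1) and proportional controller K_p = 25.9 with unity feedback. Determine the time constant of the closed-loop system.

τ = 0.00453 s

Closed loop: T(s) = K_p·G/(1+K_p·G) = 26.16/(0.123s + 1 + 26.16), with pole at s = −(1 + 26.16)/0.123 = −220.8.
Closed-loop time constant τ = 1/220.8 = 0.00453 s.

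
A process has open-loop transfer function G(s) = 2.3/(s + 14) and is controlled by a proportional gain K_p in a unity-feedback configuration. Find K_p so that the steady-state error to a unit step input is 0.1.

The loop is type 0, so e_ss(step) = 1/(1 + K_pos) with K_pos = K_p·G(0).
G(0) = 0.1643. Require 1/(1 + K_p·0.1643) = 0.1, so 1 + 0.1643·K_p = 10.
K_p = (10 − 1)/0.1643 = 54.8.

K_p = 54.8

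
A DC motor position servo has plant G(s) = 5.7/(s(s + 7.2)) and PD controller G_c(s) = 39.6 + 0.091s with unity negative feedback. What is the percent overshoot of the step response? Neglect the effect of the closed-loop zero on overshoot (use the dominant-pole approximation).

43.4%

Forward path: (39.6 + 0.091s)·5.7/(s(s+7.2)). The closed-loop characteristic equation is s² + (7.2 + 5.7·0.091)s + 5.7·39.6 = 0.
That is s² + 7.719s + 225.7 = 0, so ω_n = 15.02 rad/s and ζ = 7.719/(2·15.02) = 0.2569.
%OS = 100·exp(−πζ/√(1−ζ²)) = 43.4%.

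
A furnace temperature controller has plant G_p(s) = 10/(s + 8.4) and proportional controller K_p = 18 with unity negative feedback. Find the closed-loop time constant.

Closed-loop transfer function: T(s) = K_p·G_p(s)/(1 + K_p·G_p(s)) = 180/(s + 8.4 + 180) = 180/(s + 188.4).
Time constant τ = 1/188.4 = 0.00531 s.

τ = 0.00531 s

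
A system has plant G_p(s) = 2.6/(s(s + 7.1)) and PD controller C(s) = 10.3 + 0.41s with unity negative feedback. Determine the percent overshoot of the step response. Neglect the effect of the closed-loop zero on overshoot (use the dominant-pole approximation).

Forward path: (10.3 + 0.41s)·2.6/(s(s+7.1)). The closed-loop characteristic equation is s² + (7.1 + 2.6·0.41)s + 2.6·10.3 = 0.
That is s² + 8.166s + 26.78 = 0, so ω_n = 5.175 rad/s and ζ = 8.166/(2·5.175) = 0.789.
%OS = 100·exp(−πζ/√(1−ζ²)) = 1.77%.

1.77%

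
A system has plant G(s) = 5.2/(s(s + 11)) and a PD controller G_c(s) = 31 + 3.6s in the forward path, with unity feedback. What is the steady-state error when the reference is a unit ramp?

The loop has one pole at the origin (type 1). Velocity error constant K_v = lim_{s→0} s·G_c(s)G(s) = 31·5.2/11 = 14.65.
Steady-state error to a unit ramp: e_ss = 1/K_v = 0.0682.

0.0682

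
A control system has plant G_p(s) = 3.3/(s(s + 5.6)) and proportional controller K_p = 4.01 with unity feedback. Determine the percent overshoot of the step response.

2.26%

The closed-loop denominator s² + 5.6s + 13.23 gives ω_n = √13.23 = 3.638 and ζ = 5.6/(2ω_n) = 0.7697.
%OS = 100·exp(−πζ/√(1−ζ²)) = 100·exp(−π·0.7697/√0.4075) = 2.26%.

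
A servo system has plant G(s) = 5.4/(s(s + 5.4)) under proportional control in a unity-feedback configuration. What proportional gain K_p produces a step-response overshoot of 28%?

K_p = 9.57

From %OS = 100·exp(−πζ/√(1−ζ²)) = 28%, ζ = −ln(0.28)/√(π²+ln²(0.28)) = 0.3755.
Characteristic equation s² + 5.4s + 5.4K_p = 0 gives ζ = 5.4/(2√(5.4K_p)).
Setting ζ = 0.3755: √(5.4K_p) = 5.4/(2·0.3755) = 7.19, so K_p = 51.69/5.4 = 9.57.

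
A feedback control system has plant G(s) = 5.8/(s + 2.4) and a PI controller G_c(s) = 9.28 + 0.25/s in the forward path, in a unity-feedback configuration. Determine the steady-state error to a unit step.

The open loop G_c(s)G(s) has a pole at the origin (type 1), so the static position error constant is infinite and e_ss = 1/(1+∞) = 0.

0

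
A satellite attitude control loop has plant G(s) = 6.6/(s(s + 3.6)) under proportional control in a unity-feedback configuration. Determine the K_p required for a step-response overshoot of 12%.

From %OS = 100·exp(−πζ/√(1−ζ²)) = 12%, ζ = −ln(0.12)/√(π²+ln²(0.12)) = 0.5594.
Characteristic equation s² + 3.6s + 6.6K_p = 0 gives ζ = 3.6/(2√(6.6K_p)).
Setting ζ = 0.5594: √(6.6K_p) = 3.6/(2·0.5594) = 3.218, so K_p = 10.35/6.6 = 1.57.

K_p = 1.57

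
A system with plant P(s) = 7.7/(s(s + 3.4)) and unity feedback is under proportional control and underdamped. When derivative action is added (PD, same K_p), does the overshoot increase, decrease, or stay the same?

decrease

The derivative term adds K·K_d to the s-coefficient of the characteristic equation, raising 2ζω_n while ω_n is unchanged; ζ increases, so overshoot decreases.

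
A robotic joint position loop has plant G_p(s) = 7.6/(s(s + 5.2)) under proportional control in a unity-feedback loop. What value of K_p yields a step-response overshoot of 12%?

From %OS = 100·exp(−πζ/√(1−ζ²)) = 12%, ζ = −ln(0.12)/√(π²+ln²(0.12)) = 0.5594.
Characteristic equation s² + 5.2s + 7.6K_p = 0 gives ζ = 5.2/(2√(7.6K_p)).
Setting ζ = 0.5594: √(7.6K_p) = 5.2/(2·0.5594) = 4.648, so K_p = 21.6/7.6 = 2.84.

K_p = 2.84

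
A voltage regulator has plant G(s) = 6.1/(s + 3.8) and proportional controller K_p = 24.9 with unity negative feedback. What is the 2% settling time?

Closed-loop transfer function: T(s) = K_p·G(s)/(1 + K_p·G(s)) = 151.9/(s + 3.8 + 151.9) = 151.9/(s + 155.7).
Time constant τ = 1/155.7 = 0.006423 s, so the 2% settling time is about 4τ = 0.0257 s.

T_s ≈ 0.0257 s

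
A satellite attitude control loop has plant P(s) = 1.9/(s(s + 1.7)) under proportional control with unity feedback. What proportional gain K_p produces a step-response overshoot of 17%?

K_p = 1.58

From %OS = 100·exp(−πζ/√(1−ζ²)) = 17%, ζ = −ln(0.17)/√(π²+ln²(0.17)) = 0.4913.
Characteristic equation s² + 1.7s + 1.9K_p = 0 gives ζ = 1.7/(2√(1.9K_p)).
Setting ζ = 0.4913: √(1.9K_p) = 1.7/(2·0.4913) = 1.73, so K_p = 2.994/1.9 = 1.58.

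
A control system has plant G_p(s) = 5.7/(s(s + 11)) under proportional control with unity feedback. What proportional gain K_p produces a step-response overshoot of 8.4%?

From %OS = 100·exp(−πζ/√(1−ζ²)) = 8.4%, ζ = −ln(0.084)/√(π²+ln²(0.084)) = 0.6191.
Characteristic equation s² + 11s + 5.7K_p = 0 gives ζ = 11/(2√(5.7K_p)).
Setting ζ = 0.6191: √(5.7K_p) = 11/(2·0.6191) = 8.883, so K_p = 78.91/5.7 = 13.8.

K_p = 13.8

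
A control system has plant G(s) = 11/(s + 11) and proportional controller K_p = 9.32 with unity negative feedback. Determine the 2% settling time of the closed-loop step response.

Closed-loop transfer function: T(s) = K_p·G(s)/(1 + K_p·G(s)) = 102.5/(s + 11 + 102.5) = 102.5/(s + 113.5).
Time constant τ = 1/113.5 = 0.008809 s, so the 2% settling time is about 4τ = 0.0352 s.

T_s ≈ 0.0352 s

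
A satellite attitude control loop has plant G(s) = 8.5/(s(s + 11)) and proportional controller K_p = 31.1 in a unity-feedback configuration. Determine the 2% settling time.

Closed-loop characteristic equation: s² + 11s + 264.4 = 0, so ω_n = 16.26 rad/s and ζ = 11/(2·16.26) = 0.3383.
2% settling time T_s ≈ 4/(ζω_n) = 4/5.5 = 0.727 s.

T_s ≈ 0.727 s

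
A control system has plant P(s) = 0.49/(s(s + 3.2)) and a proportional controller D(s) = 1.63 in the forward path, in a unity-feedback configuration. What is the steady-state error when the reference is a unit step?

0

The open loop D(s)P(s) has a pole at the origin (type 1), so the static position error constant is infinite and e_ss = 1/(1+∞) = 0.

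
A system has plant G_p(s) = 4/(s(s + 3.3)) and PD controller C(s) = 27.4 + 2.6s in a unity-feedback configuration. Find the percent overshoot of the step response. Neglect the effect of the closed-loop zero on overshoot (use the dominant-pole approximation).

6.6%

Forward path: (27.4 + 2.6s)·4/(s(s+3.3)). The closed-loop characteristic equation is s² + (3.3 + 4·2.6)s + 4·27.4 = 0.
That is s² + 13.7s + 109.6 = 0, so ω_n = 10.47 rad/s and ζ = 13.7/(2·10.47) = 0.6543.
%OS = 100·exp(−πζ/√(1−ζ²)) = 6.6%.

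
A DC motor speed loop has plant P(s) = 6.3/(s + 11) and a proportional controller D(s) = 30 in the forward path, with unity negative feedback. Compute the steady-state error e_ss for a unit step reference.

The loop is type 0. Static position error constant K_pos = D(0)·P(0) = 30·0.5727 = 17.18.
Steady-state error to a unit step: e_ss = 1/(1+K_pos) = 1/18.18 = 0.055.

0.055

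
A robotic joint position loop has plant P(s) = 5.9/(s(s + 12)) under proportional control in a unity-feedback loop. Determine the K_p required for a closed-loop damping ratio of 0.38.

K_p = 42.3

Closed-loop characteristic equation: s² + 12s + K_p·5.9 = 0.
So ω_n = √(5.9K_p) and 2ζω_n = 12, giving ζ = 12/(2√(5.9K_p)).
Setting ζ = 0.38: √(5.9K_p) = 12/(2·0.38) = 15.79, so K_p = 249.3/5.9 = 42.3.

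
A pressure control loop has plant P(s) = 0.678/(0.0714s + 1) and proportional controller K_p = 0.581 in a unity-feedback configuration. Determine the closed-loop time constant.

τ = 0.0512 s

Closed loop: T(s) = K_p·P/(1+K_p·P) = 0.3939/(0.0714s + 1 + 0.3939), with pole at s = −(1 + 0.3939)/0.0714 = −19.52.
Closed-loop time constant τ = 1/19.52 = 0.0512 s.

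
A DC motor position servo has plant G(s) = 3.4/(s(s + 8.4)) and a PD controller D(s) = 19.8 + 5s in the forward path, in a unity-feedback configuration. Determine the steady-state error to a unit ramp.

0.125

The loop has one pole at the origin (type 1). Velocity error constant K_v = lim_{s→0} s·D(s)G(s) = 19.8·3.4/8.4 = 8.014.
Steady-state error to a unit ramp: e_ss = 1/K_v = 0.125.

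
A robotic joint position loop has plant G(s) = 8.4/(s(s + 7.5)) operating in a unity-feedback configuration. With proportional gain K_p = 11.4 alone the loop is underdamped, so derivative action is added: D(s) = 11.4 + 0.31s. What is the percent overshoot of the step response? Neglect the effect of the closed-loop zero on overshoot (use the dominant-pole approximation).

Forward path: (11.4 + 0.31s)·8.4/(s(s+7.5)). The closed-loop characteristic equation is s² + (7.5 + 8.4·0.31)s + 8.4·11.4 = 0.
That is s² + 10.1s + 95.76 = 0, so ω_n = 9.786 rad/s and ζ = 10.1/(2·9.786) = 0.5163.
%OS = 100·exp(−πζ/√(1−ζ²)) = 15.1%.

15.1%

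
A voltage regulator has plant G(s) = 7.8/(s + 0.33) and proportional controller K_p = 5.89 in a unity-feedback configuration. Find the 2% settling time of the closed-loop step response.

T_s ≈ 0.0864 s

Closed-loop transfer function: T(s) = K_p·G(s)/(1 + K_p·G(s)) = 45.94/(s + 0.33 + 45.94) = 45.94/(s + 46.27).
Time constant τ = 1/46.27 = 0.02161 s, so the 2% settling time is about 4τ = 0.0864 s.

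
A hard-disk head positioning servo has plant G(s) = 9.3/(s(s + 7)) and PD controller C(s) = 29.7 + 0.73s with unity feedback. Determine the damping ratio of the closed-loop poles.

ζ = 0.415

Forward path: (29.7 + 0.73s)·9.3/(s(s+7)). The closed-loop characteristic equation is s² + (7 + 9.3·0.73)s + 9.3·29.7 = 0.
That is s² + 13.79s + 276.2 = 0, so ω_n = 16.62 rad/s and ζ = 13.79/(2·16.62) = 0.4148.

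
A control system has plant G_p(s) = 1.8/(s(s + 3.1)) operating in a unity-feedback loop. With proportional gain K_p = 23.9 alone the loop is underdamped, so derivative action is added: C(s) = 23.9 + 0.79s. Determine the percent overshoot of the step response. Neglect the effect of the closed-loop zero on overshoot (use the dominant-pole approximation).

Forward path: (23.9 + 0.79s)·1.8/(s(s+3.1)). The closed-loop characteristic equation is s² + (3.1 + 1.8·0.79)s + 1.8·23.9 = 0.
That is s² + 4.522s + 43.02 = 0, so ω_n = 6.559 rad/s and ζ = 4.522/(2·6.559) = 0.3447.
%OS = 100·exp(−πζ/√(1−ζ²)) = 31.5%.

31.5%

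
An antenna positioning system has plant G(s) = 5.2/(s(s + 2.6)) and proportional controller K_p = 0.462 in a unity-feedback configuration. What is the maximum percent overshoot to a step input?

The closed-loop denominator s² + 2.6s + 2.402 gives ω_n = √2.402 = 1.55 and ζ = 2.6/(2ω_n) = 0.8387.
%OS = 100·exp(−πζ/√(1−ζ²)) = 100·exp(−π·0.8387/√0.2965) = 0.792%.

0.792%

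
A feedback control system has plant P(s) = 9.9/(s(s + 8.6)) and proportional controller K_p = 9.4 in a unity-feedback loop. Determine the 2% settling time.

T_s ≈ 0.93 s

The closed-loop denominator s² + 8.6s + 93.06 gives ω_n = √93.06 = 9.647 and ζ = 8.6/(2ω_n) = 0.4457.
2% settling time T_s ≈ 4/(ζω_n) = 4/4.3 = 0.93 s.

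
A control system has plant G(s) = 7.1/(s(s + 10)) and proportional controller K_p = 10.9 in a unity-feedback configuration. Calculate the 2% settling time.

T_s ≈ 0.8 s

The closed-loop denominator s² + 10s + 77.39 gives ω_n = √77.39 = 8.797 and ζ = 10/(2ω_n) = 0.5684.
2% settling time T_s ≈ 4/(ζω_n) = 4/5 = 0.8 s.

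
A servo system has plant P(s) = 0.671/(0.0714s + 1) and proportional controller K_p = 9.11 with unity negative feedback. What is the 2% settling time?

T_s ≈ 0.0402 s

Closed loop: T(s) = K_p·P/(1+K_p·P) = 6.113/(0.0714s + 1 + 6.113), with pole at s = −(1 + 6.113)/0.0714 = −99.62.
τ = 1/99.62 = 0.01004 s, so 2% settling time ≈ 4τ = 0.0402 s.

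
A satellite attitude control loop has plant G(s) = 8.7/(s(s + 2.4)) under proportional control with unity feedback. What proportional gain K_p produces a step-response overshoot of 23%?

K_p = 0.922

From %OS = 100·exp(−πζ/√(1−ζ²)) = 23%, ζ = −ln(0.23)/√(π²+ln²(0.23)) = 0.4237.
Characteristic equation s² + 2.4s + 8.7K_p = 0 gives ζ = 2.4/(2√(8.7K_p)).
Setting ζ = 0.4237: √(8.7K_p) = 2.4/(2·0.4237) = 2.832, so K_p = 8.02/8.7 = 0.922.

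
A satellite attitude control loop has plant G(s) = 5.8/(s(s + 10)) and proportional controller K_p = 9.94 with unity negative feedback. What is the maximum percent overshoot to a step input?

Closed-loop characteristic equation: s² + 10s + 57.65 = 0, so ω_n = 7.593 rad/s and ζ = 10/(2·7.593) = 0.6585.
%OS = 100·exp(−πζ/√(1−ζ²)) = 100·exp(−π·0.6585/√0.5664) = 6.4%.

6.4%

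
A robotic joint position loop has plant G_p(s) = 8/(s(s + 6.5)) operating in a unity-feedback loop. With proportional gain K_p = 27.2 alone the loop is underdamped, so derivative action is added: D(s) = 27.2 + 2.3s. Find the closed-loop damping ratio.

Forward path: (27.2 + 2.3s)·8/(s(s+6.5)). The closed-loop characteristic equation is s² + (6.5 + 8·2.3)s + 8·27.2 = 0.
That is s² + 24.9s + 217.6 = 0, so ω_n = 14.75 rad/s and ζ = 24.9/(2·14.75) = 0.844.

ζ = 0.844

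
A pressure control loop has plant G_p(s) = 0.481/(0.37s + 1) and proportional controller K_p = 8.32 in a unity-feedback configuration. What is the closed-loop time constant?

τ = 0.074 s

Closed loop: T(s) = K_p·G_p/(1+K_p·G_p) = 4.002/(0.37s + 1 + 4.002), with pole at s = −(1 + 4.002)/0.37 = −13.52.
Closed-loop time constant τ = 1/13.52 = 0.074 s.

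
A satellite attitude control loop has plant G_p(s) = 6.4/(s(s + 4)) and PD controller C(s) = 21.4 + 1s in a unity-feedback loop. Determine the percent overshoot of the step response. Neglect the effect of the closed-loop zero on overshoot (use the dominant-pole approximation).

Forward path: (21.4 + 1s)·6.4/(s(s+4)). The closed-loop characteristic equation is s² + (4 + 6.4·1)s + 6.4·21.4 = 0.
That is s² + 10.4s + 137 = 0, so ω_n = 11.7 rad/s and ζ = 10.4/(2·11.7) = 0.4443.
%OS = 100·exp(−πζ/√(1−ζ²)) = 21.1%.

21.1%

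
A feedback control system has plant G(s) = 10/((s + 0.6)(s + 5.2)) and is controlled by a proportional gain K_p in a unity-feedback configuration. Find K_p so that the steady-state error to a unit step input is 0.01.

K_p = 30.9

The loop is type 0, so e_ss(step) = 1/(1 + K_pos) with K_pos = K_p·G(0).
G(0) = 3.205. Require 1/(1 + K_p·3.205) = 0.01, so 1 + 3.205·K_p = 100.
K_p = (100 − 1)/3.205 = 30.9.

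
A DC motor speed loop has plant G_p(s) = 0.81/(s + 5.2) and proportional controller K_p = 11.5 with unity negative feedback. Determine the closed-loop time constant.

Closed-loop transfer function: T(s) = K_p·G_p(s)/(1 + K_p·G_p(s)) = 9.315/(s + 5.2 + 9.315) = 9.315/(s + 14.52).
Time constant τ = 1/14.52 = 0.0689 s.

τ = 0.0689 s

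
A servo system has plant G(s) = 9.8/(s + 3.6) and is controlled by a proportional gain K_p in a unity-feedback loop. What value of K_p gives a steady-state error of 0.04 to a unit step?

K_p = 8.82

The loop is type 0, so e_ss(step) = 1/(1 + K_pos) with K_pos = K_p·G(0).
G(0) = 2.722. Require 1/(1 + K_p·2.722) = 0.04, so 1 + 2.722·K_p = 25.
K_p = (25 − 1)/2.722 = 8.82.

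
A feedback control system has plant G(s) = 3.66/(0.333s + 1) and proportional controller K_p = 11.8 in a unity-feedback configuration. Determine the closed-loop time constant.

Closed loop: T(s) = K_p·G/(1+K_p·G) = 43.19/(0.333s + 1 + 43.19), with pole at s = −(1 + 43.19)/0.333 = −132.7.
Closed-loop time constant τ = 1/132.7 = 0.00754 s.

τ = 0.00754 s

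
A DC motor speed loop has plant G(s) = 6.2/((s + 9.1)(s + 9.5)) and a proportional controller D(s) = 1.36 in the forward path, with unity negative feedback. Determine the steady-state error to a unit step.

The loop is type 0. Static position error constant K_pos = D(0)·G(0) = 1.36·0.07172 = 0.09754.
Steady-state error to a unit step: e_ss = 1/(1+K_pos) = 1/1.098 = 0.911.

0.911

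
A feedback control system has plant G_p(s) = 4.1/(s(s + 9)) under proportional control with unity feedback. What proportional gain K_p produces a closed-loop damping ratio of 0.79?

Closed-loop characteristic equation: s² + 9s + K_p·4.1 = 0.
So ω_n = √(4.1K_p) and 2ζω_n = 9, giving ζ = 9/(2√(4.1K_p)).
Setting ζ = 0.79: √(4.1K_p) = 9/(2·0.79) = 5.696, so K_p = 32.45/4.1 = 7.91.

K_p = 7.91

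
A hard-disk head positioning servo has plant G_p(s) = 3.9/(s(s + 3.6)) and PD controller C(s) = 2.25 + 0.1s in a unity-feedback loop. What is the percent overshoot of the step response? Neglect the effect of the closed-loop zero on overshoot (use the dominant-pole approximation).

Forward path: (2.25 + 0.1s)·3.9/(s(s+3.6)). The closed-loop characteristic equation is s² + (3.6 + 3.9·0.1)s + 3.9·2.25 = 0.
That is s² + 3.99s + 8.775 = 0, so ω_n = 2.962 rad/s and ζ = 3.99/(2·2.962) = 0.6735.
%OS = 100·exp(−πζ/√(1−ζ²)) = 5.71%.

5.71%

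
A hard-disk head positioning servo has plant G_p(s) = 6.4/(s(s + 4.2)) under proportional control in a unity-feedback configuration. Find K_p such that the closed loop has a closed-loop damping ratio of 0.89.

Closed-loop characteristic equation: s² + 4.2s + K_p·6.4 = 0.
So ω_n = √(6.4K_p) and 2ζω_n = 4.2, giving ζ = 4.2/(2√(6.4K_p)).
Setting ζ = 0.89: √(6.4K_p) = 4.2/(2·0.89) = 2.36, so K_p = 5.567/6.4 = 0.87.

K_p = 0.87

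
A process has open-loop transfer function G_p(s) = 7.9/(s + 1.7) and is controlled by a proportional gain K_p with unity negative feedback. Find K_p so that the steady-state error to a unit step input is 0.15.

K_p = 1.22

Steady-state error for a unit step on this type-0 loop is 1/(1 + K_p·G_p(0)).
G_p(0) = 4.647. Require 1/(1 + K_p·4.647) = 0.15, so 1 + 4.647·K_p = 6.667.
K_p = (6.667 − 1)/4.647 = 1.22.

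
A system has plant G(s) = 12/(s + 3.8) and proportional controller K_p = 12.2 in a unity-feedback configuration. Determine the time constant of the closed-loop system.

Closed-loop transfer function: T(s) = K_p·G(s)/(1 + K_p·G(s)) = 146.4/(s + 3.8 + 146.4) = 146.4/(s + 150.2).
Time constant τ = 1/150.2 = 0.00666 s.

τ = 0.00666 s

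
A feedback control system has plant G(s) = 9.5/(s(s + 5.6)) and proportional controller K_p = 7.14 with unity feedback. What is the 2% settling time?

From 1 + K_pG(s) = 0: s² + 5.6s + 67.83 = 0 ⇒ ω_n = 8.236, ζ = 0.34.
2% settling time T_s ≈ 4/(ζω_n) = 4/2.8 = 1.43 s.

T_s ≈ 1.43 s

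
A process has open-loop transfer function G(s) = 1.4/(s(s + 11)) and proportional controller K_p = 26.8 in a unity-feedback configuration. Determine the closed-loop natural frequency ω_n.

ω_n = 6.13 rad/s

The closed-loop denominator is s(s+11) + 26.8·1.4 = s² + 11s + 37.52.
So ω_n² = 37.52 ⇒ ω_n = 6.125 rad/s, and ζ = 11/(2ω_n) = 0.898.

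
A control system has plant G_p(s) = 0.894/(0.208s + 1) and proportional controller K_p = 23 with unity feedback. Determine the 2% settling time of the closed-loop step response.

Closed loop: T(s) = K_p·G_p/(1+K_p·G_p) = 20.56/(0.208s + 1 + 20.56), with pole at s = −(1 + 20.56)/0.208 = −103.7.
τ = 1/103.7 = 0.009647 s, so 2% settling time ≈ 4τ = 0.0386 s.

T_s ≈ 0.0386 s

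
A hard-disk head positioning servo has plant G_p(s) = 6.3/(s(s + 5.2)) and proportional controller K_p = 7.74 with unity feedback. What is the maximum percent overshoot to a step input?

28.4%

From 1 + K_pG_p(s) = 0: s² + 5.2s + 48.76 = 0 ⇒ ω_n = 6.983, ζ = 0.3723.
%OS = 100·exp(−πζ/√(1−ζ²)) = 100·exp(−π·0.3723/√0.8614) = 28.4%.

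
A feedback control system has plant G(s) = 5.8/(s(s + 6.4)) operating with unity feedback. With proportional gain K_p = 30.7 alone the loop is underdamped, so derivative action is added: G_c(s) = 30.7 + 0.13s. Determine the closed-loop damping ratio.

Forward path: (30.7 + 0.13s)·5.8/(s(s+6.4)). The closed-loop characteristic equation is s² + (6.4 + 5.8·0.13)s + 5.8·30.7 = 0.
That is s² + 7.154s + 178.1 = 0, so ω_n = 13.34 rad/s and ζ = 7.154/(2·13.34) = 0.2681.

ζ = 0.268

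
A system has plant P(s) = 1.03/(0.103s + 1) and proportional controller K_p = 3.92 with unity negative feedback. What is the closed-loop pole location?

s = -48.91

Closed loop: T(s) = K_p·P/(1+K_p·P) = 4.038/(0.103s + 1 + 4.038), with pole at s = −(1 + 4.038)/0.103 = −48.91.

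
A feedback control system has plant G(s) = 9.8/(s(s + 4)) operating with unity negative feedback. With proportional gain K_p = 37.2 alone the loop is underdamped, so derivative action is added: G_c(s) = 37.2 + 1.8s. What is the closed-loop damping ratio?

ζ = 0.567

Forward path: (37.2 + 1.8s)·9.8/(s(s+4)). The closed-loop characteristic equation is s² + (4 + 9.8·1.8)s + 9.8·37.2 = 0.
That is s² + 21.64s + 364.6 = 0, so ω_n = 19.09 rad/s and ζ = 21.64/(2·19.09) = 0.5667.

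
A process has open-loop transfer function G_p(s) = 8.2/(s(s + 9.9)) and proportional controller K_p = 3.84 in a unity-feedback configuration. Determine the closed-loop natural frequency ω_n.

ω_n = 5.61 rad/s

With unity feedback the closed-loop characteristic equation is s² + 9.9s + 3.84·8.2 = s² + 9.9s + 31.49 = 0.
Matching s² + 2ζω_n s + ω_n²: ω_n = √31.49 = 5.611 rad/s and 2ζω_n = 9.9, so ζ = 9.9/(2·5.611) = 0.882.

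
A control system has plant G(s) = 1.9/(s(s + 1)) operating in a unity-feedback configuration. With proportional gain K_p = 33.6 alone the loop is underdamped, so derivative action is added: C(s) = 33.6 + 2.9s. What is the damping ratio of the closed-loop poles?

ζ = 0.407

Forward path: (33.6 + 2.9s)·1.9/(s(s+1)). The closed-loop characteristic equation is s² + (1 + 1.9·2.9)s + 1.9·33.6 = 0.
That is s² + 6.51s + 63.84 = 0, so ω_n = 7.99 rad/s and ζ = 6.51/(2·7.99) = 0.4074.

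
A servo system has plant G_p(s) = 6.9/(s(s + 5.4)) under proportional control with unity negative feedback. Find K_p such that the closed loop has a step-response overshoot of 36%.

K_p = 11

From %OS = 100·exp(−πζ/√(1−ζ²)) = 36%, ζ = −ln(0.36)/√(π²+ln²(0.36)) = 0.3093.
Characteristic equation s² + 5.4s + 6.9K_p = 0 gives ζ = 5.4/(2√(6.9K_p)).
Setting ζ = 0.3093: √(6.9K_p) = 5.4/(2·0.3093) = 8.731, so K_p = 76.22/6.9 = 11.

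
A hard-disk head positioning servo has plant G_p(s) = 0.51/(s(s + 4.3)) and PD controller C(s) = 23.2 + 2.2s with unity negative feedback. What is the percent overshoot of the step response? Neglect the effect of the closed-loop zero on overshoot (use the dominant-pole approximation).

1.79%

Forward path: (23.2 + 2.2s)·0.51/(s(s+4.3)). The closed-loop characteristic equation is s² + (4.3 + 0.51·2.2)s + 0.51·23.2 = 0.
That is s² + 5.422s + 11.83 = 0, so ω_n = 3.44 rad/s and ζ = 5.422/(2·3.44) = 0.7881.
%OS = 100·exp(−πζ/√(1−ζ²)) = 1.79%.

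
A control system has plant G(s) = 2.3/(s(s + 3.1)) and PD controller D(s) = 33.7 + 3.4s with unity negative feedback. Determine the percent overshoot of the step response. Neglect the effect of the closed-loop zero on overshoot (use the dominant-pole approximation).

Forward path: (33.7 + 3.4s)·2.3/(s(s+3.1)). The closed-loop characteristic equation is s² + (3.1 + 2.3·3.4)s + 2.3·33.7 = 0.
That is s² + 10.92s + 77.51 = 0, so ω_n = 8.804 rad/s and ζ = 10.92/(2·8.804) = 0.6202.
%OS = 100·exp(−πζ/√(1−ζ²)) = 8.34%.

8.34%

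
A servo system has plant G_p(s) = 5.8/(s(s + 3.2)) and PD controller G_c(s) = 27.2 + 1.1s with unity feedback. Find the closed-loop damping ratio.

Forward path: (27.2 + 1.1s)·5.8/(s(s+3.2)). The closed-loop characteristic equation is s² + (3.2 + 5.8·1.1)s + 5.8·27.2 = 0.
That is s² + 9.58s + 157.8 = 0, so ω_n = 12.56 rad/s and ζ = 9.58/(2·12.56) = 0.3814.

ζ = 0.381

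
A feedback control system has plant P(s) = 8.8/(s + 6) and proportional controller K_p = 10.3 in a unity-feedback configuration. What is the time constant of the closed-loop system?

τ = 0.0103 s

Closed-loop transfer function: T(s) = K_p·P(s)/(1 + K_p·P(s)) = 90.64/(s + 6 + 90.64) = 90.64/(s + 96.64).
Time constant τ = 1/96.64 = 0.0103 s.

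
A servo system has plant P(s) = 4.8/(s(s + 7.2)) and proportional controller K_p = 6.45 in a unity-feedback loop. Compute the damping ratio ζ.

ζ = 0.647

1 + K_p·P(s) = 0 gives s² + 7.2s + 30.96 = 0.
So ω_n² = 30.96 ⇒ ω_n = 5.564 rad/s, and ζ = 7.2/(2ω_n) = 0.647.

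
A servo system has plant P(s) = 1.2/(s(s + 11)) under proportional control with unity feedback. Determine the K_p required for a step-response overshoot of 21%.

From %OS = 100·exp(−πζ/√(1−ζ²)) = 21%, ζ = −ln(0.21)/√(π²+ln²(0.21)) = 0.4449.
Characteristic equation s² + 11s + 1.2K_p = 0 gives ζ = 11/(2√(1.2K_p)).
Setting ζ = 0.4449: √(1.2K_p) = 11/(2·0.4449) = 12.36, so K_p = 152.8/1.2 = 127.

K_p = 127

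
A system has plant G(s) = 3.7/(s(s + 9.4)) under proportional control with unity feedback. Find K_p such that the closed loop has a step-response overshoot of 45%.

From %OS = 100·exp(−πζ/√(1−ζ²)) = 45%, ζ = −ln(0.45)/√(π²+ln²(0.45)) = 0.2463.
Characteristic equation s² + 9.4s + 3.7K_p = 0 gives ζ = 9.4/(2√(3.7K_p)).
Setting ζ = 0.2463: √(3.7K_p) = 9.4/(2·0.2463) = 19.08, so K_p = 364/3.7 = 98.4.

K_p = 98.4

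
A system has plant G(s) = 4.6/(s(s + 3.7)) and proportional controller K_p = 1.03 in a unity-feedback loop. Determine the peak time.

From 1 + K_pG(s) = 0: s² + 3.7s + 4.738 = 0 ⇒ ω_n = 2.177, ζ = 0.8499.
Damped frequency ω_d = ω_n√(1−ζ²) = 1.147 rad/s, so peak time T_p = π/ω_d = 2.74 s.

T_p = 2.74 s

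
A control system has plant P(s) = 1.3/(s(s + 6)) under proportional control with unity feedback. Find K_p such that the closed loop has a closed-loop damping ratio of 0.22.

Closed-loop characteristic equation: s² + 6s + K_p·1.3 = 0.
So ω_n = √(1.3K_p) and 2ζω_n = 6, giving ζ = 6/(2√(1.3K_p)).
Setting ζ = 0.22: √(1.3K_p) = 6/(2·0.22) = 13.64, so K_p = 186/1.3 = 143.

K_p = 143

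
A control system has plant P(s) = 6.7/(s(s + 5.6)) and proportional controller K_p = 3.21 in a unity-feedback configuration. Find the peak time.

T_p = 0.85 s

Closed-loop characteristic equation: s² + 5.6s + 21.51 = 0, so ω_n = 4.638 rad/s and ζ = 5.6/(2·4.638) = 0.6038.
Damped frequency ω_d = ω_n√(1−ζ²) = 3.697 rad/s, so peak time T_p = π/ω_d = 0.85 s.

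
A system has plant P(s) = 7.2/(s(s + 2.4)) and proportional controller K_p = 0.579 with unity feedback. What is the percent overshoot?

10.2%

From 1 + K_pP(s) = 0: s² + 2.4s + 4.169 = 0 ⇒ ω_n = 2.042, ζ = 0.5877.
%OS = 100·exp(−πζ/√(1−ζ²)) = 100·exp(−π·0.5877/√0.6546) = 10.2%.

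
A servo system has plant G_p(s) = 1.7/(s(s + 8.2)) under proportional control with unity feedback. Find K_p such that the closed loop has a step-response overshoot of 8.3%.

K_p = 25.6

From %OS = 100·exp(−πζ/√(1−ζ²)) = 8.3%, ζ = −ln(0.083)/√(π²+ln²(0.083)) = 0.621.
Characteristic equation s² + 8.2s + 1.7K_p = 0 gives ζ = 8.2/(2√(1.7K_p)).
Setting ζ = 0.621: √(1.7K_p) = 8.2/(2·0.621) = 6.602, so K_p = 43.59/1.7 = 25.6.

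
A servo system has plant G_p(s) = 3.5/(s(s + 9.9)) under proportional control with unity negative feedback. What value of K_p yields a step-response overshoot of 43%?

K_p = 104

From %OS = 100·exp(−πζ/√(1−ζ²)) = 43%, ζ = −ln(0.43)/√(π²+ln²(0.43)) = 0.2594.
Characteristic equation s² + 9.9s + 3.5K_p = 0 gives ζ = 9.9/(2√(3.5K_p)).
Setting ζ = 0.2594: √(3.5K_p) = 9.9/(2·0.2594) = 19.08, so K_p = 364/3.5 = 104.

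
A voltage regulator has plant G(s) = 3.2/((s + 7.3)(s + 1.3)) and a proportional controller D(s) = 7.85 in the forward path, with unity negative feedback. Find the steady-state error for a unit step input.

0.274

The loop is type 0. Static position error constant K_pos = D(0)·G(0) = 7.85·0.3372 = 2.647.
Steady-state error to a unit step: e_ss = 1/(1+K_pos) = 1/3.647 = 0.274.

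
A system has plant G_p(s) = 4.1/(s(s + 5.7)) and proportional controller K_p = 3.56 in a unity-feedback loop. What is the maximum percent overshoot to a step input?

From 1 + K_pG_p(s) = 0: s² + 5.7s + 14.6 = 0 ⇒ ω_n = 3.82, ζ = 0.746.
%OS = 100·exp(−πζ/√(1−ζ²)) = 100·exp(−π·0.746/√0.4435) = 2.96%.

2.96%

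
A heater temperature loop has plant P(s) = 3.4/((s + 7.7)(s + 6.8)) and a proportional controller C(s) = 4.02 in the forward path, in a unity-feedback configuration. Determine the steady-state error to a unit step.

0.793

The loop is type 0. Static position error constant K_pos = C(0)·P(0) = 4.02·0.06494 = 0.261.
Steady-state error to a unit step: e_ss = 1/(1+K_pos) = 1/1.261 = 0.793.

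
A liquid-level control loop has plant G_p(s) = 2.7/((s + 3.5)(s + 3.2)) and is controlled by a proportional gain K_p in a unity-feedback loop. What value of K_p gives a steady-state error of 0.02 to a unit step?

For a type-0 loop with proportional control, e_ss = 1/(1 + K_p·G_p(0)).
G_p(0) = 0.2411. Require 1/(1 + K_p·0.2411) = 0.02, so 1 + 0.2411·K_p = 50.
K_p = (50 − 1)/0.2411 = 203.

K_p = 203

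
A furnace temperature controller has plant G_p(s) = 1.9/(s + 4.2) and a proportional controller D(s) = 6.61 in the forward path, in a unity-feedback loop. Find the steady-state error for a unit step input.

0.251

The loop is type 0. Static position error constant K_pos = D(0)·G_p(0) = 6.61·0.4524 = 2.99.
Steady-state error to a unit step: e_ss = 1/(1+K_pos) = 1/3.99 = 0.251.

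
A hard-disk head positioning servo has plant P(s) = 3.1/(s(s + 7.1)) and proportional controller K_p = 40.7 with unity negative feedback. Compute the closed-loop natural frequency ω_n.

ω_n = 11.2 rad/s

The closed-loop denominator is s(s+7.1) + 40.7·3.1 = s² + 7.1s + 126.2.
So ω_n² = 126.2 ⇒ ω_n = 11.23 rad/s, and ζ = 7.1/(2ω_n) = 0.316.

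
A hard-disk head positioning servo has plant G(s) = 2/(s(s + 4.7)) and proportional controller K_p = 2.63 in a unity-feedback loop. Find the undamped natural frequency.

ω_n = 2.29 rad/s

1 + K_p·G(s) = 0 gives s² + 4.7s + 5.26 = 0.
So ω_n² = 5.26 ⇒ ω_n = 2.293 rad/s, and ζ = 4.7/(2ω_n) = 1.02.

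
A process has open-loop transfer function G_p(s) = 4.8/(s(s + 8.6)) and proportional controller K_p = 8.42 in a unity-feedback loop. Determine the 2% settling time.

T_s ≈ 0.93 s

The closed-loop denominator s² + 8.6s + 40.42 gives ω_n = √40.42 = 6.357 and ζ = 8.6/(2ω_n) = 0.6764.
2% settling time T_s ≈ 4/(ζω_n) = 4/4.3 = 0.93 s.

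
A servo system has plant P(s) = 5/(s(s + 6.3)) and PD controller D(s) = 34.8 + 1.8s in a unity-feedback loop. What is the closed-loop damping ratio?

ζ = 0.58

Forward path: (34.8 + 1.8s)·5/(s(s+6.3)). The closed-loop characteristic equation is s² + (6.3 + 5·1.8)s + 5·34.8 = 0.
That is s² + 15.3s + 174 = 0, so ω_n = 13.19 rad/s and ζ = 15.3/(2·13.19) = 0.5799.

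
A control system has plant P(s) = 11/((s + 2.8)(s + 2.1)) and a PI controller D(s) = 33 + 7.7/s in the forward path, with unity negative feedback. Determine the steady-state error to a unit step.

0

The open loop D(s)P(s) has a pole at the origin (type 1), so the static position error constant is infinite and e_ss = 1/(1+∞) = 0.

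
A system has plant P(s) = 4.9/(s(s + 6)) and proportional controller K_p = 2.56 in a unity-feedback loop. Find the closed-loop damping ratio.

The closed-loop denominator is s(s+6) + 2.56·4.9 = s² + 6s + 12.54.
Matching s² + 2ζω_n s + ω_n²: ω_n = √12.54 = 3.542 rad/s and 2ζω_n = 6, so ζ = 6/(2·3.542) = 0.847.

ζ = 0.847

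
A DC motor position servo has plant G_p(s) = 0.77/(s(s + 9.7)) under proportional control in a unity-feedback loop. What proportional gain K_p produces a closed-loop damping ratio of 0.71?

K_p = 60.6

Closed-loop characteristic equation: s² + 9.7s + K_p·0.77 = 0.
So ω_n = √(0.77K_p) and 2ζω_n = 9.7, giving ζ = 9.7/(2√(0.77K_p)).
Setting ζ = 0.71: √(0.77K_p) = 9.7/(2·0.71) = 6.831, so K_p = 46.66/0.77 = 60.6.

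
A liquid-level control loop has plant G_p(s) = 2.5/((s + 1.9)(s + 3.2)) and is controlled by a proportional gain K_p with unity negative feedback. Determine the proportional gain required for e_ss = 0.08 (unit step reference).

K_p = 28

Steady-state error for a unit step on this type-0 loop is 1/(1 + K_p·G_p(0)).
G_p(0) = 0.4112. Require 1/(1 + K_p·0.4112) = 0.08, so 1 + 0.4112·K_p = 12.5.
K_p = (12.5 − 1)/0.4112 = 28.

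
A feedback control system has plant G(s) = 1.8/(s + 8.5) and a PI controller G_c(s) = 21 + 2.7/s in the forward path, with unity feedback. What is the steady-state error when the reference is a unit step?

0

The open loop G_c(s)G(s) has a pole at the origin (type 1), so the static position error constant is infinite and e_ss = 1/(1+∞) = 0.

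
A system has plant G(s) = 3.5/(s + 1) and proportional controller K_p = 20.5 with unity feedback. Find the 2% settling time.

Closed-loop transfer function: T(s) = K_p·G(s)/(1 + K_p·G(s)) = 71.75/(s + 1 + 71.75) = 71.75/(s + 72.75).
Time constant τ = 1/72.75 = 0.01375 s, so the 2% settling time is about 4τ = 0.055 s.

T_s ≈ 0.055 s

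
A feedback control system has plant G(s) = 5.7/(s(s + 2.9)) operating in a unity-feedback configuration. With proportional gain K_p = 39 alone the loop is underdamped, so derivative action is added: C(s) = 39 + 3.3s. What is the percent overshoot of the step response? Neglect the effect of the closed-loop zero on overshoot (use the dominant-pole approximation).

3.56%

Forward path: (39 + 3.3s)·5.7/(s(s+2.9)). The closed-loop characteristic equation is s² + (2.9 + 5.7·3.3)s + 5.7·39 = 0.
That is s² + 21.71s + 222.3 = 0, so ω_n = 14.91 rad/s and ζ = 21.71/(2·14.91) = 0.728.
%OS = 100·exp(−πζ/√(1−ζ²)) = 3.56%.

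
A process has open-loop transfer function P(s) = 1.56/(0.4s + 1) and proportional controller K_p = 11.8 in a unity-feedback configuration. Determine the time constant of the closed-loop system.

τ = 0.0206 s

Closed loop: T(s) = K_p·P/(1+K_p·P) = 18.41/(0.4s + 1 + 18.41), with pole at s = −(1 + 18.41)/0.4 = −48.52.
Closed-loop time constant τ = 1/48.52 = 0.0206 s.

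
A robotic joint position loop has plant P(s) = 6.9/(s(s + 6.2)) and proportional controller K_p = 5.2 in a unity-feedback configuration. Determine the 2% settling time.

Closed-loop characteristic equation: s² + 6.2s + 35.88 = 0, so ω_n = 5.99 rad/s and ζ = 6.2/(2·5.99) = 0.5175.
2% settling time T_s ≈ 4/(ζω_n) = 4/3.1 = 1.29 s.

T_s ≈ 1.29 s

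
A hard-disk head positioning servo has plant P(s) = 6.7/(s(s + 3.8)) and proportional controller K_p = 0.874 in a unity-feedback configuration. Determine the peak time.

T_p = 2.1 s

Closed-loop characteristic equation: s² + 3.8s + 5.856 = 0, so ω_n = 2.42 rad/s and ζ = 3.8/(2·2.42) = 0.7852.
Damped frequency ω_d = ω_n√(1−ζ²) = 1.499 rad/s, so peak time T_p = π/ω_d = 2.1 s.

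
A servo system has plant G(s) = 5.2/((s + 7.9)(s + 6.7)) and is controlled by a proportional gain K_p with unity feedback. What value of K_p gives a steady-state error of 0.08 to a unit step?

K_p = 117

The loop is type 0, so e_ss(step) = 1/(1 + K_pos) with K_pos = K_p·G(0).
G(0) = 0.09824. Require 1/(1 + K_p·0.09824) = 0.08, so 1 + 0.09824·K_p = 12.5.
K_p = (12.5 − 1)/0.09824 = 117.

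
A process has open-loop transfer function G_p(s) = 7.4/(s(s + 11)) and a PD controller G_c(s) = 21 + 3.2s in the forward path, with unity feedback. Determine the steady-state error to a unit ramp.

0.0708

The loop has one pole at the origin (type 1). Velocity error constant K_v = lim_{s→0} s·G_c(s)G_p(s) = 21·7.4/11 = 14.13.
Steady-state error to a unit ramp: e_ss = 1/K_v = 0.0708.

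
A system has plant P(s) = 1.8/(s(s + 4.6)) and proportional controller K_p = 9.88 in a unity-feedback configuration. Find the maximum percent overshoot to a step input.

The closed-loop denominator s² + 4.6s + 17.78 gives ω_n = √17.78 = 4.217 and ζ = 4.6/(2ω_n) = 0.5454.
%OS = 100·exp(−πζ/√(1−ζ²)) = 100·exp(−π·0.5454/√0.7025) = 12.9%.

12.9%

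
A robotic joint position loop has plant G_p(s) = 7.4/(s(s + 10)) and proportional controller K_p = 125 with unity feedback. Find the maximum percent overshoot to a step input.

Closed-loop characteristic equation: s² + 10s + 925 = 0, so ω_n = 30.41 rad/s and ζ = 10/(2·30.41) = 0.1644.
%OS = 100·exp(−πζ/√(1−ζ²)) = 100·exp(−π·0.1644/√0.973) = 59.2%.

59.2%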